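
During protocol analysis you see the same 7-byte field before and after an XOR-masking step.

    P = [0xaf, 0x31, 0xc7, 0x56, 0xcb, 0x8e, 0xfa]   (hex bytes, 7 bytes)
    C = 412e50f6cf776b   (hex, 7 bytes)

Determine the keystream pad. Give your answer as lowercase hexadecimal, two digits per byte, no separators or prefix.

ee1f97a004f991

Since C = P ⊕ pad, XORing both sides with P gives pad = P ⊕ C.
10101111 ^ 01000001 = 11101110
00110001 ^ 00101110 = 00011111
11000111 ^ 01010000 = 10010111
01010110 ^ 11110110 = 10100000
11001011 ^ 11001111 = 00000100
10001110 ^ 01110111 = 11111001
11111010 ^ 01101011 = 10010001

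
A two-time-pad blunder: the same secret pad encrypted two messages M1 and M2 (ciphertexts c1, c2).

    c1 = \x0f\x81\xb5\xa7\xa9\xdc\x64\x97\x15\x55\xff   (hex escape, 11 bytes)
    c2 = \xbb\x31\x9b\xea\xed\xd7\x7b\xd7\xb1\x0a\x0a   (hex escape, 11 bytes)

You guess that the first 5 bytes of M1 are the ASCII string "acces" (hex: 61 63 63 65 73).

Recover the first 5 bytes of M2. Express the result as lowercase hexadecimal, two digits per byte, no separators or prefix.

d5d34d2837

First, c1 ⊕ c2 = (M1 ⊕ K) ⊕ (M2 ⊕ K) = M1 ⊕ M2, so the key drops out. Then M2 = (M1 ⊕ M2) ⊕ M1 over the first 5 bytes.
byte 0: (0f ^ bb) ^ 61 = b4 ^ 61 = d5
byte 1: (81 ^ 31) ^ 63 = b0 ^ 63 = d3
byte 2: (b5 ^ 9b) ^ 63 = 2e ^ 63 = 4d
byte 3: (a7 ^ ea) ^ 65 = 4d ^ 65 = 28
byte 4: (a9 ^ ed) ^ 73 = 44 ^ 73 = 37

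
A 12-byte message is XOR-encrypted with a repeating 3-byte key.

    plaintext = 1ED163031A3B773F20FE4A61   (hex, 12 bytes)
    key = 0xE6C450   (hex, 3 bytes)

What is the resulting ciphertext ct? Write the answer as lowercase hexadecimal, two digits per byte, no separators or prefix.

The 3-byte key repeats, so the effective keystream is e6 c4 50 e6 c4 50 e6 c4 50 e6 c4 50.
byte 0: 1e xor e6 = f8
byte 1: d1 xor c4 = 15
byte 2: 63 xor 50 = 33
byte 3: 03 xor e6 = e5
byte 4: 1a xor c4 = de
byte 5: 3b xor 50 = 6b
byte 6: 77 xor e6 = 91
byte 7: 3f xor c4 = fb
byte 8: 20 xor 50 = 70
byte 9: fe xor e6 = 18
byte 10: 4a xor c4 = 8e
byte 11: 61 xor 50 = 31

f81533e5de6b91fb70188e31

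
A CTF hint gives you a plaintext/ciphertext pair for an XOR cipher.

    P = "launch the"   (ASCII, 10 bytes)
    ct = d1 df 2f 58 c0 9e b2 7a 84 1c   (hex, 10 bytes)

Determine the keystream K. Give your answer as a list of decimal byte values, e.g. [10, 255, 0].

[189, 190, 90, 54, 163, 246, 146, 14, 236, 121]

Since ct = P ⊕ K, XORing both sides with P gives K = P ⊕ ct.
byte 0: 6c XOR d1 = bd
byte 1: 61 XOR df = be
byte 2: 75 XOR 2f = 5a
byte 3: 6e XOR 58 = 36
byte 4: 63 XOR c0 = a3
byte 5: 68 XOR 9e = f6
byte 6: 20 XOR b2 = 92
byte 7: 74 XOR 7a = 0e
byte 8: 68 XOR 84 = ec
byte 9: 65 XOR 1c = 79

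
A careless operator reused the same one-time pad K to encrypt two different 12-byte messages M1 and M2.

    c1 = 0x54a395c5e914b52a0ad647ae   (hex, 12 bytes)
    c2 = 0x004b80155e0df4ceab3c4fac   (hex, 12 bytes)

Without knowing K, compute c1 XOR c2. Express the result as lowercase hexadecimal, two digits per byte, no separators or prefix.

c1 ⊕ c2 = (M1 ⊕ K) ⊕ (M2 ⊕ K) = M1 ⊕ M2 — the shared key cancels under XOR.
byte 0: 01010100 xor 00000000 = 01010100
byte 1: 10100011 xor 01001011 = 11101000
byte 2: 10010101 xor 10000000 = 00010101
byte 3: 11000101 xor 00010101 = 11010000
byte 4: 11101001 xor 01011110 = 10110111
byte 5: 00010100 xor 00001101 = 00011001
byte 6: 10110101 xor 11110100 = 01000001
byte 7: 00101010 xor 11001110 = 11100100
byte 8: 00001010 xor 10101011 = 10100001
byte 9: 11010110 xor 00111100 = 11101010
byte 10: 01000111 xor 01001111 = 00001000
byte 11: 10101110 xor 10101100 = 00000010

54e815d0b71941e4a1ea0802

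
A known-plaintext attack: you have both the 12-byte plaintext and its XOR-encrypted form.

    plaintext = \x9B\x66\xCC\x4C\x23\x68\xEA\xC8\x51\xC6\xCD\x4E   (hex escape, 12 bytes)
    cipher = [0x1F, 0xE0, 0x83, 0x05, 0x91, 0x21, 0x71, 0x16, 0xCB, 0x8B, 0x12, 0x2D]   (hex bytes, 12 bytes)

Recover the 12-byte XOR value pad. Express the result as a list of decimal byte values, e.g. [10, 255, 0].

[132, 134, 79, 73, 178, 73, 155, 222, 154, 77, 223, 99]

Since cipher = plaintext ⊕ pad, XORing both sides with plaintext gives pad = plaintext ⊕ cipher.
9b XOR 1f = 84
66 XOR e0 = 86
cc XOR 83 = 4f
4c XOR 05 = 49
23 XOR 91 = b2
68 XOR 21 = 49
ea XOR 71 = 9b
c8 XOR 16 = de
51 XOR cb = 9a
c6 XOR 8b = 4d
cd XOR 12 = df
4e XOR 2d = 63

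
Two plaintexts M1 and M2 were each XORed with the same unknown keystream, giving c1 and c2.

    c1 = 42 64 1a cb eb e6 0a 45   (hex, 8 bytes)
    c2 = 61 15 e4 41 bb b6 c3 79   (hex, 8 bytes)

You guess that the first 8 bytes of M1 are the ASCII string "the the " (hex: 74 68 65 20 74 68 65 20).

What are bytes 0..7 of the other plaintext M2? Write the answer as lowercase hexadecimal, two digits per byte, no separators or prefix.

First, c1 ⊕ c2 = (M1 ⊕ K) ⊕ (M2 ⊕ K) = M1 ⊕ M2, so the key drops out. Then M2 = (M1 ⊕ M2) ⊕ M1 over the first 8 bytes.
byte 0: (42 ^ 61) ^ 74 = 23 ^ 74 = 57
byte 1: (64 ^ 15) ^ 68 = 71 ^ 68 = 19
byte 2: (1a ^ e4) ^ 65 = fe ^ 65 = 9b
byte 3: (cb ^ 41) ^ 20 = 8a ^ 20 = aa
byte 4: (eb ^ bb) ^ 74 = 50 ^ 74 = 24
byte 5: (e6 ^ b6) ^ 68 = 50 ^ 68 = 38
byte 6: (0a ^ c3) ^ 65 = c9 ^ 65 = ac
byte 7: (45 ^ 79) ^ 20 = 3c ^ 20 = 1c

57199baa2438ac1c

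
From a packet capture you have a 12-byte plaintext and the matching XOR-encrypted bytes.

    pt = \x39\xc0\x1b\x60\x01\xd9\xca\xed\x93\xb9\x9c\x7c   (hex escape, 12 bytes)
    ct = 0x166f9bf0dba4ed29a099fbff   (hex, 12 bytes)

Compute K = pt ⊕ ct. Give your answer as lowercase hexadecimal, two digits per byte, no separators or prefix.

2faf8090da7d27c433206783

Since ct = pt ⊕ K, XORing both sides with pt gives K = pt ⊕ ct.
00111001 xor 00010110 = 00101111
11000000 xor 01101111 = 10101111
00011011 xor 10011011 = 10000000
01100000 xor 11110000 = 10010000
00000001 xor 11011011 = 11011010
11011001 xor 10100100 = 01111101
11001010 xor 11101101 = 00100111
11101101 xor 00101001 = 11000100
10010011 xor 10100000 = 00110011
10111001 xor 10011001 = 00100000
10011100 xor 11111011 = 01100111
01111100 xor 11111111 = 10000011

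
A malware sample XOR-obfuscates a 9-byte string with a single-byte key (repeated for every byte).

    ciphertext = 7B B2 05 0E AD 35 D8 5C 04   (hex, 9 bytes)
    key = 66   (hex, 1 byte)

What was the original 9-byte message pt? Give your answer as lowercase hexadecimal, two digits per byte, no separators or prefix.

1dd46368cb53be3a62

The 1-byte key repeats, so the effective keystream is 66 66 66 66 66 66 66 66 66.
byte 0: 7b ⊕ 66 = 1d
byte 1: b2 ⊕ 66 = d4
byte 2: 05 ⊕ 66 = 63
byte 3: 0e ⊕ 66 = 68
byte 4: ad ⊕ 66 = cb
byte 5: 35 ⊕ 66 = 53
byte 6: d8 ⊕ 66 = be
byte 7: 5c ⊕ 66 = 3a
byte 8: 04 ⊕ 66 = 62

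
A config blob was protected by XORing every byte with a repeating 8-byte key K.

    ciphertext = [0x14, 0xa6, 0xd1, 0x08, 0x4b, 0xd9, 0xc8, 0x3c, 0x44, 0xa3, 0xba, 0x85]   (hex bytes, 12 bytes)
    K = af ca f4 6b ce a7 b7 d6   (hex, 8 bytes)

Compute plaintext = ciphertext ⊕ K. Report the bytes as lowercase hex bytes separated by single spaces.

The 8-byte key repeats, so the effective keystream is af ca f4 6b ce a7 b7 d6 af ca f4 6b.
byte 0: 14 ^ af = bb
byte 1: a6 ^ ca = 6c
byte 2: d1 ^ f4 = 25
byte 3: 08 ^ 6b = 63
byte 4: 4b ^ ce = 85
byte 5: d9 ^ a7 = 7e
byte 6: c8 ^ b7 = 7f
byte 7: 3c ^ d6 = ea
byte 8: 44 ^ af = eb
byte 9: a3 ^ ca = 69
byte 10: ba ^ f4 = 4e
byte 11: 85 ^ 6b = ee

bb 6c 25 63 85 7e 7f ea eb 69 4e ee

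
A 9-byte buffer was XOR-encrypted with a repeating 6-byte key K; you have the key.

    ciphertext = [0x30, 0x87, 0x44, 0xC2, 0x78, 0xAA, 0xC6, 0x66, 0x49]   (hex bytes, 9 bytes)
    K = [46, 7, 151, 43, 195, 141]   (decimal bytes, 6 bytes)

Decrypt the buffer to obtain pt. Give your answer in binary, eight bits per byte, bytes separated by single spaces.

00011110 10000000 11010011 11101001 10111011 00100111 11101000 01100001 11011110

The 6-byte key repeats, so the effective keystream is 2e 07 97 2b c3 8d 2e 07 97.
byte 0: 00110000 ^ 00101110 = 00011110
byte 1: 10000111 ^ 00000111 = 10000000
byte 2: 01000100 ^ 10010111 = 11010011
byte 3: 11000010 ^ 00101011 = 11101001
byte 4: 01111000 ^ 11000011 = 10111011
byte 5: 10101010 ^ 10001101 = 00100111
byte 6: 11000110 ^ 00101110 = 11101000
byte 7: 01100110 ^ 00000111 = 01100001
byte 8: 01001001 ^ 10010111 = 11011110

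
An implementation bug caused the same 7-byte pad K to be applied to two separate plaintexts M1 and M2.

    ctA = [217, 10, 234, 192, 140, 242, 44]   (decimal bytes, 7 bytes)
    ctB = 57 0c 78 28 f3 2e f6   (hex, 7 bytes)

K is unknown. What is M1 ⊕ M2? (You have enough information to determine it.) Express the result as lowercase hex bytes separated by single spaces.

8e 06 92 e8 7f dc da

ctA ⊕ ctB = (M1 ⊕ K) ⊕ (M2 ⊕ K) = M1 ⊕ M2 — the shared key cancels under XOR.
byte 0: d9 ⊕ 57 = 8e
byte 1: 0a ⊕ 0c = 06
byte 2: ea ⊕ 78 = 92
byte 3: c0 ⊕ 28 = e8
byte 4: 8c ⊕ f3 = 7f
byte 5: f2 ⊕ 2e = dc
byte 6: 2c ⊕ f6 = da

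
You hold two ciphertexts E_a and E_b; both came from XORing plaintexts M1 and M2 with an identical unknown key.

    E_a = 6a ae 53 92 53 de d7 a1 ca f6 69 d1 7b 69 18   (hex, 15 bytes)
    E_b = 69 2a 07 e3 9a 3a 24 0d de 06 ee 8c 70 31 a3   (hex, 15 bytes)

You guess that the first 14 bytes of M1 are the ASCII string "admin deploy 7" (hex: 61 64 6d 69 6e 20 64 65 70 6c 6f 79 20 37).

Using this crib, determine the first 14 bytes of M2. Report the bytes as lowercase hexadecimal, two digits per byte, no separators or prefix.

First, E_a ⊕ E_b = (M1 ⊕ K) ⊕ (M2 ⊕ K) = M1 ⊕ M2, so the key drops out. Then M2 = (M1 ⊕ M2) ⊕ M1 over the first 14 bytes.
byte 0: (6a XOR 69) XOR 61 = 03 XOR 61 = 62
byte 1: (ae XOR 2a) XOR 64 = 84 XOR 64 = e0
byte 2: (53 XOR 07) XOR 6d = 54 XOR 6d = 39
byte 3: (92 XOR e3) XOR 69 = 71 XOR 69 = 18
byte 4: (53 XOR 9a) XOR 6e = c9 XOR 6e = a7
byte 5: (de XOR 3a) XOR 20 = e4 XOR 20 = c4
byte 6: (d7 XOR 24) XOR 64 = f3 XOR 64 = 97
byte 7: (a1 XOR 0d) XOR 65 = ac XOR 65 = c9
byte 8: (ca XOR de) XOR 70 = 14 XOR 70 = 64
byte 9: (f6 XOR 06) XOR 6c = f0 XOR 6c = 9c
byte 10: (69 XOR ee) XOR 6f = 87 XOR 6f = e8
byte 11: (d1 XOR 8c) XOR 79 = 5d XOR 79 = 24
byte 12: (7b XOR 70) XOR 20 = 0b XOR 20 = 2b
byte 13: (69 XOR 31) XOR 37 = 58 XOR 37 = 6f

62e03918a7c497c9649ce8242b6f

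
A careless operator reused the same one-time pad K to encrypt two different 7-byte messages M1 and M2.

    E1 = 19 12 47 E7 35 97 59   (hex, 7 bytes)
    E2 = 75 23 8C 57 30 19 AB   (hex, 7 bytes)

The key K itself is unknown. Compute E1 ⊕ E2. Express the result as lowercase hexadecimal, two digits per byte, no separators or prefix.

E1 ⊕ E2 = (M1 ⊕ K) ⊕ (M2 ⊕ K) = M1 ⊕ M2 — the shared key cancels under XOR.
 25 ⊕ 117 = 108
 18 ⊕  35 =  49
 71 ⊕ 140 = 203
231 ⊕  87 = 176
 53 ⊕  48 =   5
151 ⊕  25 = 142
 89 ⊕ 171 = 242

6c31cbb0058ef2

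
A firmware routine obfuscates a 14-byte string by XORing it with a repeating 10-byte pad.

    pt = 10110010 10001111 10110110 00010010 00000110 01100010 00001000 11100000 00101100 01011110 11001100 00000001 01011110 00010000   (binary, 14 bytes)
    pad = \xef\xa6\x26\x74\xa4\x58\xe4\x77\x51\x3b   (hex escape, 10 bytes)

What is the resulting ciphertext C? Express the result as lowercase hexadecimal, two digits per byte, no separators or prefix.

5d299066a23aec977d6523a77864

The 10-byte key repeats, so the effective keystream is ef a6 26 74 a4 58 e4 77 51 3b ef a6 26 74.
byte 0: b2 ^ ef = 5d
byte 1: 8f ^ a6 = 29
byte 2: b6 ^ 26 = 90
byte 3: 12 ^ 74 = 66
byte 4: 06 ^ a4 = a2
byte 5: 62 ^ 58 = 3a
byte 6: 08 ^ e4 = ec
byte 7: e0 ^ 77 = 97
byte 8: 2c ^ 51 = 7d
byte 9: 5e ^ 3b = 65
byte 10: cc ^ ef = 23
byte 11: 01 ^ a6 = a7
byte 12: 5e ^ 26 = 78
byte 13: 10 ^ 74 = 64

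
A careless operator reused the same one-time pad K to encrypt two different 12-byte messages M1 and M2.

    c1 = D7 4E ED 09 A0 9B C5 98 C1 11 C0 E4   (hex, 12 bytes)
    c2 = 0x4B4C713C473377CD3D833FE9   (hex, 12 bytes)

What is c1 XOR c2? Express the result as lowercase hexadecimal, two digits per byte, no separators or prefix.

9c029c35e7a8b255fc92ff0d

c1 ⊕ c2 = (M1 ⊕ K) ⊕ (M2 ⊕ K) = M1 ⊕ M2 — the shared key cancels under XOR.
d7 xor 4b = 9c
4e xor 4c = 02
ed xor 71 = 9c
09 xor 3c = 35
a0 xor 47 = e7
9b xor 33 = a8
c5 xor 77 = b2
98 xor cd = 55
c1 xor 3d = fc
11 xor 83 = 92
c0 xor 3f = ff
e4 xor e9 = 0d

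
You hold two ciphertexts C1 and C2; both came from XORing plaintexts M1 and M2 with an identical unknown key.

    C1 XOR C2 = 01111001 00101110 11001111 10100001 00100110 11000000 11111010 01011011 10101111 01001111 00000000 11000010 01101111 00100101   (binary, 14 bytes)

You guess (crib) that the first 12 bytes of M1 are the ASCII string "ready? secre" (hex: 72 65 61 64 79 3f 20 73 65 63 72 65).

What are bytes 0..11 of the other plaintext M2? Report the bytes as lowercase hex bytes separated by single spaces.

Since C1 ⊕ C2 = M1 ⊕ M2, XORing with the guessed M1 bytes yields the corresponding M2 bytes: M2 = (C1 ⊕ C2) ⊕ M1.
121 ^ 114 =  11
 46 ^ 101 =  75
207 ^  97 = 174
161 ^ 100 = 197
 38 ^ 121 =  95
192 ^  63 = 255
250 ^  32 = 218
 91 ^ 115 =  40
175 ^ 101 = 202
 79 ^  99 =  44
  0 ^ 114 = 114
194 ^ 101 = 167

0b 4b ae c5 5f ff da 28 ca 2c 72 a7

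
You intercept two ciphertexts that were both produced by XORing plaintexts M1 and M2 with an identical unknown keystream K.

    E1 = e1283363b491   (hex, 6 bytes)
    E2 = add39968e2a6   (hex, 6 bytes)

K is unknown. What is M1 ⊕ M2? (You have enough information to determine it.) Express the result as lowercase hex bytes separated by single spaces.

4c fb aa 0b 56 37

E1 ⊕ E2 = (M1 ⊕ K) ⊕ (M2 ⊕ K) = M1 ⊕ M2 — the shared key cancels under XOR.
e1 XOR ad = 4c
28 XOR d3 = fb
33 XOR 99 = aa
63 XOR 68 = 0b
b4 XOR e2 = 56
91 XOR a6 = 37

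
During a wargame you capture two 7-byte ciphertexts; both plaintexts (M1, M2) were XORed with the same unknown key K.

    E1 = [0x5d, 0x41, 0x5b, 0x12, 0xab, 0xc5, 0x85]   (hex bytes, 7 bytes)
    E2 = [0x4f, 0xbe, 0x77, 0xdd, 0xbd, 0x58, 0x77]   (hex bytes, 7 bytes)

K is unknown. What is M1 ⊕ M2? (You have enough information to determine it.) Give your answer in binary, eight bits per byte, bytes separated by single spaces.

00010010 11111111 00101100 11001111 00010110 10011101 11110010

E1 ⊕ E2 = (M1 ⊕ K) ⊕ (M2 ⊕ K) = M1 ⊕ M2 — the shared key cancels under XOR.
 93 xor  79 =  18
 65 xor 190 = 255
 91 xor 119 =  44
 18 xor 221 = 207
171 xor 189 =  22
197 xor  88 = 157
133 xor 119 = 242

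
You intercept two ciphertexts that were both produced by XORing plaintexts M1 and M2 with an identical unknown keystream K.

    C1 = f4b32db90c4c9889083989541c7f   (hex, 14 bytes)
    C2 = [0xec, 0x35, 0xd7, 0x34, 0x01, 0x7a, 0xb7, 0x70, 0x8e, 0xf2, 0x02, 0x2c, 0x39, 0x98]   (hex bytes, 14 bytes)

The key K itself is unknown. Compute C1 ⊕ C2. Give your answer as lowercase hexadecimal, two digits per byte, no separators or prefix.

C1 ⊕ C2 = (M1 ⊕ K) ⊕ (M2 ⊕ K) = M1 ⊕ M2 — the shared key cancels under XOR.
byte 0: 244 ^ 236 =  24
byte 1: 179 ^  53 = 134
byte 2:  45 ^ 215 = 250
byte 3: 185 ^  52 = 141
byte 4:  12 ^   1 =  13
byte 5:  76 ^ 122 =  54
byte 6: 152 ^ 183 =  47
byte 7: 137 ^ 112 = 249
byte 8:   8 ^ 142 = 134
byte 9:  57 ^ 242 = 203
byte 10: 137 ^   2 = 139
byte 11:  84 ^  44 = 120
byte 12:  28 ^  57 =  37
byte 13: 127 ^ 152 = 231

1886fa8d0d362ff986cb8b7825e7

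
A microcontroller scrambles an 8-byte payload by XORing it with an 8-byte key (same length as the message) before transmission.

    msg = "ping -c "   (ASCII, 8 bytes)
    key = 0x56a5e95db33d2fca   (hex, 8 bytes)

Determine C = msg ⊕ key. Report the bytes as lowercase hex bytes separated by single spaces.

XOR is its own inverse, so applying the key byte-wise gives the result directly.
70 XOR 56 = 26
69 XOR a5 = cc
6e XOR e9 = 87
67 XOR 5d = 3a
20 XOR b3 = 93
2d XOR 3d = 10
63 XOR 2f = 4c
20 XOR ca = ea

26 cc 87 3a 93 10 4c ea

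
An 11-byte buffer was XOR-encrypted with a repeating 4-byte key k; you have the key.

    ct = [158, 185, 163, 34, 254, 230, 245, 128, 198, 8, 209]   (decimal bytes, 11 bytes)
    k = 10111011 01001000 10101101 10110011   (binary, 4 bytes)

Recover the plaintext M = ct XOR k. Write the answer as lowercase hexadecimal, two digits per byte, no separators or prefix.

25f10e9145ae58337d407c

The 4-byte key repeats, so the effective keystream is bb 48 ad b3 bb 48 ad b3 bb 48 ad.
byte 0: 158 ^ 187 =  37
byte 1: 185 ^  72 = 241
byte 2: 163 ^ 173 =  14
byte 3:  34 ^ 179 = 145
byte 4: 254 ^ 187 =  69
byte 5: 230 ^  72 = 174
byte 6: 245 ^ 173 =  88
byte 7: 128 ^ 179 =  51
byte 8: 198 ^ 187 = 125
byte 9:   8 ^  72 =  64
byte 10: 209 ^ 173 = 124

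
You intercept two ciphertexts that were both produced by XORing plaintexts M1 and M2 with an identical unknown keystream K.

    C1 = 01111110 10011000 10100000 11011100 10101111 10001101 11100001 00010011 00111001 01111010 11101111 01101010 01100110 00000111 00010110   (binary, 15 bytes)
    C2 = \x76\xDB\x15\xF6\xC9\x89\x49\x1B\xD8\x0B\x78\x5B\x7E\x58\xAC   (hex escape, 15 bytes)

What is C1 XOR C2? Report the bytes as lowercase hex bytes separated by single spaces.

08 43 b5 2a 66 04 a8 08 e1 71 97 31 18 5f ba

C1 ⊕ C2 = (M1 ⊕ K) ⊕ (M2 ⊕ K) = M1 ⊕ M2 — the shared key cancels under XOR.
7e ⊕ 76 = 08
98 ⊕ db = 43
a0 ⊕ 15 = b5
dc ⊕ f6 = 2a
af ⊕ c9 = 66
8d ⊕ 89 = 04
e1 ⊕ 49 = a8
13 ⊕ 1b = 08
39 ⊕ d8 = e1
7a ⊕ 0b = 71
ef ⊕ 78 = 97
6a ⊕ 5b = 31
66 ⊕ 7e = 18
07 ⊕ 58 = 5f
16 ⊕ ac = ba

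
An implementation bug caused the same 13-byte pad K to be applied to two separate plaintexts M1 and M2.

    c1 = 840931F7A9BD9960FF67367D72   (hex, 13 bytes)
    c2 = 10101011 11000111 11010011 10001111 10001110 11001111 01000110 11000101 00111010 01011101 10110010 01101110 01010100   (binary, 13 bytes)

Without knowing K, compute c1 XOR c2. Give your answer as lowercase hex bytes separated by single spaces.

c1 ⊕ c2 = (M1 ⊕ K) ⊕ (M2 ⊕ K) = M1 ⊕ M2 — the shared key cancels under XOR.
84 ⊕ ab = 2f
09 ⊕ c7 = ce
31 ⊕ d3 = e2
f7 ⊕ 8f = 78
a9 ⊕ 8e = 27
bd ⊕ cf = 72
99 ⊕ 46 = df
60 ⊕ c5 = a5
ff ⊕ 3a = c5
67 ⊕ 5d = 3a
36 ⊕ b2 = 84
7d ⊕ 6e = 13
72 ⊕ 54 = 26

2f ce e2 78 27 72 df a5 c5 3a 84 13 26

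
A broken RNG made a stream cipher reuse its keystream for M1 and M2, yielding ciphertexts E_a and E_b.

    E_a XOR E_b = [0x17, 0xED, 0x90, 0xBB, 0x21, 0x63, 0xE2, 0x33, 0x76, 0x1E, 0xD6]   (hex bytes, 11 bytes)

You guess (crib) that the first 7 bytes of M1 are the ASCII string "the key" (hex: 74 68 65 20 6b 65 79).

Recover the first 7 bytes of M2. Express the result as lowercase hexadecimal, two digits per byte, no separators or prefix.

Since E_a ⊕ E_b = M1 ⊕ M2, XORing with the guessed M1 bytes yields the corresponding M2 bytes: M2 = (E_a ⊕ E_b) ⊕ M1.
00010111 XOR 01110100 = 01100011
11101101 XOR 01101000 = 10000101
10010000 XOR 01100101 = 11110101
10111011 XOR 00100000 = 10011011
00100001 XOR 01101011 = 01001010
01100011 XOR 01100101 = 00000110
11100010 XOR 01111001 = 10011011

6385f59b4a069b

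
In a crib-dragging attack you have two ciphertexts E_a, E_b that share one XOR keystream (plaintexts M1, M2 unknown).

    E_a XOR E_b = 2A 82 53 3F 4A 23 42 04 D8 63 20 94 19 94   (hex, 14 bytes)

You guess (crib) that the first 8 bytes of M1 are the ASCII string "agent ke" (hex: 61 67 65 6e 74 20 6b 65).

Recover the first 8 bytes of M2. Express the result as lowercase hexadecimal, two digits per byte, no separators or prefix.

4be536513e032961

Since E_a ⊕ E_b = M1 ⊕ M2, XORing with the guessed M1 bytes yields the corresponding M2 bytes: M2 = (E_a ⊕ E_b) ⊕ M1.
byte 0: 00101010 ⊕ 01100001 = 01001011
byte 1: 10000010 ⊕ 01100111 = 11100101
byte 2: 01010011 ⊕ 01100101 = 00110110
byte 3: 00111111 ⊕ 01101110 = 01010001
byte 4: 01001010 ⊕ 01110100 = 00111110
byte 5: 00100011 ⊕ 00100000 = 00000011
byte 6: 01000010 ⊕ 01101011 = 00101001
byte 7: 00000100 ⊕ 01100101 = 01100001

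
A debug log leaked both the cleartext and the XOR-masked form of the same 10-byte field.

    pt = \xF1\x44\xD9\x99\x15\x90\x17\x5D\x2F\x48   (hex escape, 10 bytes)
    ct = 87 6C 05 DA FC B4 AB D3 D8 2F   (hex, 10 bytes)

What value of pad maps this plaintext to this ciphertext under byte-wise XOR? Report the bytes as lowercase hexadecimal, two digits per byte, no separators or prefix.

Since ct = pt ⊕ pad, XORing both sides with pt gives pad = pt ⊕ ct.
f1 ⊕ 87 = 76
44 ⊕ 6c = 28
d9 ⊕ 05 = dc
99 ⊕ da = 43
15 ⊕ fc = e9
90 ⊕ b4 = 24
17 ⊕ ab = bc
5d ⊕ d3 = 8e
2f ⊕ d8 = f7
48 ⊕ 2f = 67

7628dc43e924bc8ef767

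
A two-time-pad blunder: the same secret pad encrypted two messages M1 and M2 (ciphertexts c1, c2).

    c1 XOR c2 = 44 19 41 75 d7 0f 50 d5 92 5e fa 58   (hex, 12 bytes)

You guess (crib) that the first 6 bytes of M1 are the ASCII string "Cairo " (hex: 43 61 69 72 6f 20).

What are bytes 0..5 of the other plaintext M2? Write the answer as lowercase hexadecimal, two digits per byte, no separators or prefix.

07782807b82f

Since c1 ⊕ c2 = M1 ⊕ M2, XORing with the guessed M1 bytes yields the corresponding M2 bytes: M2 = (c1 ⊕ c2) ⊕ M1.
byte 0:  68 ^  67 =   7
byte 1:  25 ^  97 = 120
byte 2:  65 ^ 105 =  40
byte 3: 117 ^ 114 =   7
byte 4: 215 ^ 111 = 184
byte 5:  15 ^  32 =  47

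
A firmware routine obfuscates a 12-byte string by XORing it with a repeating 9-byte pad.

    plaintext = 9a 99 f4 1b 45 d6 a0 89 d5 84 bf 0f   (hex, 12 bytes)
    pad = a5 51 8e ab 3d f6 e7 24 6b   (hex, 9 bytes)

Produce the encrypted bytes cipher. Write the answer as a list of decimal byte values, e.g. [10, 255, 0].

The 9-byte key repeats, so the effective keystream is a5 51 8e ab 3d f6 e7 24 6b a5 51 8e.
byte 0: 9a ^ a5 = 3f
byte 1: 99 ^ 51 = c8
byte 2: f4 ^ 8e = 7a
byte 3: 1b ^ ab = b0
byte 4: 45 ^ 3d = 78
byte 5: d6 ^ f6 = 20
byte 6: a0 ^ e7 = 47
byte 7: 89 ^ 24 = ad
byte 8: d5 ^ 6b = be
byte 9: 84 ^ a5 = 21
byte 10: bf ^ 51 = ee
byte 11: 0f ^ 8e = 81

[63, 200, 122, 176, 120, 32, 71, 173, 190, 33, 238, 129]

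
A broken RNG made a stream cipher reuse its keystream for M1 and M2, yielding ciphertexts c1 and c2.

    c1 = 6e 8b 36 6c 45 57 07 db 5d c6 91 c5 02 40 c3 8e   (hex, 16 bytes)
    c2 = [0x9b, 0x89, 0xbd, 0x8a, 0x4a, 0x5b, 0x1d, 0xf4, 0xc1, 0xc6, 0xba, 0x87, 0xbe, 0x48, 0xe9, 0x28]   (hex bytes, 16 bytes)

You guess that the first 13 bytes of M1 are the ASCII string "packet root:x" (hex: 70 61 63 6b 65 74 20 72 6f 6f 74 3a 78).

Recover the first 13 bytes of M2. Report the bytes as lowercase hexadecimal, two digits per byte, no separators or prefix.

First, c1 ⊕ c2 = (M1 ⊕ K) ⊕ (M2 ⊕ K) = M1 ⊕ M2, so the key drops out. Then M2 = (M1 ⊕ M2) ⊕ M1 over the first 13 bytes.
byte 0: (6e ⊕ 9b) ⊕ 70 = f5 ⊕ 70 = 85
byte 1: (8b ⊕ 89) ⊕ 61 = 02 ⊕ 61 = 63
byte 2: (36 ⊕ bd) ⊕ 63 = 8b ⊕ 63 = e8
byte 3: (6c ⊕ 8a) ⊕ 6b = e6 ⊕ 6b = 8d
byte 4: (45 ⊕ 4a) ⊕ 65 = 0f ⊕ 65 = 6a
byte 5: (57 ⊕ 5b) ⊕ 74 = 0c ⊕ 74 = 78
byte 6: (07 ⊕ 1d) ⊕ 20 = 1a ⊕ 20 = 3a
byte 7: (db ⊕ f4) ⊕ 72 = 2f ⊕ 72 = 5d
byte 8: (5d ⊕ c1) ⊕ 6f = 9c ⊕ 6f = f3
byte 9: (c6 ⊕ c6) ⊕ 6f = 00 ⊕ 6f = 6f
byte 10: (91 ⊕ ba) ⊕ 74 = 2b ⊕ 74 = 5f
byte 11: (c5 ⊕ 87) ⊕ 3a = 42 ⊕ 3a = 78
byte 12: (02 ⊕ be) ⊕ 78 = bc ⊕ 78 = c4

8563e88d6a783a5df36f5f78c4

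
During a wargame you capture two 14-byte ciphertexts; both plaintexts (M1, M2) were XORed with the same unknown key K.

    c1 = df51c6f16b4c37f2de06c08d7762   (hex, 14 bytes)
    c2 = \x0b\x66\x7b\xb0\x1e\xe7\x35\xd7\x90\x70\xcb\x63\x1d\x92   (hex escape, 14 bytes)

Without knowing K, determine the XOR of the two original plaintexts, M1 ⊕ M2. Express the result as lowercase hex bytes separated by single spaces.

c1 ⊕ c2 = (M1 ⊕ K) ⊕ (M2 ⊕ K) = M1 ⊕ M2 — the shared key cancels under XOR.
df XOR 0b = d4
51 XOR 66 = 37
c6 XOR 7b = bd
f1 XOR b0 = 41
6b XOR 1e = 75
4c XOR e7 = ab
37 XOR 35 = 02
f2 XOR d7 = 25
de XOR 90 = 4e
06 XOR 70 = 76
c0 XOR cb = 0b
8d XOR 63 = ee
77 XOR 1d = 6a
62 XOR 92 = f0

d4 37 bd 41 75 ab 02 25 4e 76 0b ee 6a f0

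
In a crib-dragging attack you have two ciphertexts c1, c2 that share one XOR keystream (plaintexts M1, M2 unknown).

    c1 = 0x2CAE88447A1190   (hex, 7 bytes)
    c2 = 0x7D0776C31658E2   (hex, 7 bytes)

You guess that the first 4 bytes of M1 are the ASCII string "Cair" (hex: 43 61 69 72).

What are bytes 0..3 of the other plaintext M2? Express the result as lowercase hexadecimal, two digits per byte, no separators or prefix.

First, c1 ⊕ c2 = (M1 ⊕ K) ⊕ (M2 ⊕ K) = M1 ⊕ M2, so the key drops out. Then M2 = (M1 ⊕ M2) ⊕ M1 over the first 4 bytes.
byte 0: (2c xor 7d) xor 43 = 51 xor 43 = 12
byte 1: (ae xor 07) xor 61 = a9 xor 61 = c8
byte 2: (88 xor 76) xor 69 = fe xor 69 = 97
byte 3: (44 xor c3) xor 72 = 87 xor 72 = f5

12c897f5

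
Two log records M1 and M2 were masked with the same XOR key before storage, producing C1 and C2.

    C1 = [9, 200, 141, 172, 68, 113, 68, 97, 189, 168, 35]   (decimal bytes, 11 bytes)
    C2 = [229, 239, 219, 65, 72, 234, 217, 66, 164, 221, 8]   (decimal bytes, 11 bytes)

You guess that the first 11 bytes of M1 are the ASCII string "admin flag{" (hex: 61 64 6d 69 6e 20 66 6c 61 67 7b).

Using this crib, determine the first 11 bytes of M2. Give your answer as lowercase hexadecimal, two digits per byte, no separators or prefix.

8d433b8462bbfb4f781250

First, C1 ⊕ C2 = (M1 ⊕ K) ⊕ (M2 ⊕ K) = M1 ⊕ M2, so the key drops out. Then M2 = (M1 ⊕ M2) ⊕ M1 over the first 11 bytes.
byte 0: (09 XOR e5) XOR 61 = ec XOR 61 = 8d
byte 1: (c8 XOR ef) XOR 64 = 27 XOR 64 = 43
byte 2: (8d XOR db) XOR 6d = 56 XOR 6d = 3b
byte 3: (ac XOR 41) XOR 69 = ed XOR 69 = 84
byte 4: (44 XOR 48) XOR 6e = 0c XOR 6e = 62
byte 5: (71 XOR ea) XOR 20 = 9b XOR 20 = bb
byte 6: (44 XOR d9) XOR 66 = 9d XOR 66 = fb
byte 7: (61 XOR 42) XOR 6c = 23 XOR 6c = 4f
byte 8: (bd XOR a4) XOR 61 = 19 XOR 61 = 78
byte 9: (a8 XOR dd) XOR 67 = 75 XOR 67 = 12
byte 10: (23 XOR 08) XOR 7b = 2b XOR 7b = 50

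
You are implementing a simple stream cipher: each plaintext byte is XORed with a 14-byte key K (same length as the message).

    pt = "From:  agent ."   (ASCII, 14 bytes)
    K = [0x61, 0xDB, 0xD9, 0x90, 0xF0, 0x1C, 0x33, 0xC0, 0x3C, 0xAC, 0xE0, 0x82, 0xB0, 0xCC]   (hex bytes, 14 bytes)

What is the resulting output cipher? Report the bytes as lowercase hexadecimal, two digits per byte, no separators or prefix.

byte 0: 46 ⊕ 61 = 27
byte 1: 72 ⊕ db = a9
byte 2: 6f ⊕ d9 = b6
byte 3: 6d ⊕ 90 = fd
byte 4: 3a ⊕ f0 = ca
byte 5: 20 ⊕ 1c = 3c
byte 6: 20 ⊕ 33 = 13
byte 7: 61 ⊕ c0 = a1
byte 8: 67 ⊕ 3c = 5b
byte 9: 65 ⊕ ac = c9
byte 10: 6e ⊕ e0 = 8e
byte 11: 74 ⊕ 82 = f6
byte 12: 20 ⊕ b0 = 90
byte 13: 2e ⊕ cc = e2

27a9b6fdca3c13a15bc98ef690e2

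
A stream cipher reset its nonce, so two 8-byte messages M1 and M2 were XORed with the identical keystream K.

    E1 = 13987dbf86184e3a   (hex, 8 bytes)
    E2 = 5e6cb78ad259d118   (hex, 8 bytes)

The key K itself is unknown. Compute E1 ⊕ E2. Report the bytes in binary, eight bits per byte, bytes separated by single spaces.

01001101 11110100 11001010 00110101 01010100 01000001 10011111 00100010

E1 ⊕ E2 = (M1 ⊕ K) ⊕ (M2 ⊕ K) = M1 ⊕ M2 — the shared key cancels under XOR.
 19 ^  94 =  77
152 ^ 108 = 244
125 ^ 183 = 202
191 ^ 138 =  53
134 ^ 210 =  84
 24 ^  89 =  65
 78 ^ 209 = 159
 58 ^  24 =  34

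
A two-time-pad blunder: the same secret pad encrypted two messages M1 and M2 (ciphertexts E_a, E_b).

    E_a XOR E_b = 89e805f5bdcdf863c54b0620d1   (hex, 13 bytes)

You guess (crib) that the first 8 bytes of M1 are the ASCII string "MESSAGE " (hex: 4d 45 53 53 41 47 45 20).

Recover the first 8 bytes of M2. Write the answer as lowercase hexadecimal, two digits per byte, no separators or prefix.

c4ad56a6fc8abd43

Since E_a ⊕ E_b = M1 ⊕ M2, XORing with the guessed M1 bytes yields the corresponding M2 bytes: M2 = (E_a ⊕ E_b) ⊕ M1.
10001001 xor 01001101 = 11000100
11101000 xor 01000101 = 10101101
00000101 xor 01010011 = 01010110
11110101 xor 01010011 = 10100110
10111101 xor 01000001 = 11111100
11001101 xor 01000111 = 10001010
11111000 xor 01000101 = 10111101
01100011 xor 00100000 = 01000011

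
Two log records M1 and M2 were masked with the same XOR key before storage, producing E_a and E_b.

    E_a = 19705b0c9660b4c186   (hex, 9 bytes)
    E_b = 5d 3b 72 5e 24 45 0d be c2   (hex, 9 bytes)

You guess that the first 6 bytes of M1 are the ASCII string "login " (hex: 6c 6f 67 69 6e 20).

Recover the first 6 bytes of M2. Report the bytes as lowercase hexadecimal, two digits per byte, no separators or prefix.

28244e3bdc05

First, E_a ⊕ E_b = (M1 ⊕ K) ⊕ (M2 ⊕ K) = M1 ⊕ M2, so the key drops out. Then M2 = (M1 ⊕ M2) ⊕ M1 over the first 6 bytes.
byte 0: (19 ^ 5d) ^ 6c = 44 ^ 6c = 28
byte 1: (70 ^ 3b) ^ 6f = 4b ^ 6f = 24
byte 2: (5b ^ 72) ^ 67 = 29 ^ 67 = 4e
byte 3: (0c ^ 5e) ^ 69 = 52 ^ 69 = 3b
byte 4: (96 ^ 24) ^ 6e = b2 ^ 6e = dc
byte 5: (60 ^ 45) ^ 20 = 25 ^ 20 = 05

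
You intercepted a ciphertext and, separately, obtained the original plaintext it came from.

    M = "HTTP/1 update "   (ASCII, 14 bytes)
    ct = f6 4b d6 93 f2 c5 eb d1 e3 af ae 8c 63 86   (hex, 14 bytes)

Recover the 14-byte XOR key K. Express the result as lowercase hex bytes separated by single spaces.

be 1f 82 c3 dd f4 cb a4 93 cb cf f8 06 a6

Since ct = M ⊕ K, XORing both sides with M gives K = M ⊕ ct.
byte 0: 48 ^ f6 = be
byte 1: 54 ^ 4b = 1f
byte 2: 54 ^ d6 = 82
byte 3: 50 ^ 93 = c3
byte 4: 2f ^ f2 = dd
byte 5: 31 ^ c5 = f4
byte 6: 20 ^ eb = cb
byte 7: 75 ^ d1 = a4
byte 8: 70 ^ e3 = 93
byte 9: 64 ^ af = cb
byte 10: 61 ^ ae = cf
byte 11: 74 ^ 8c = f8
byte 12: 65 ^ 63 = 06
byte 13: 20 ^ 86 = a6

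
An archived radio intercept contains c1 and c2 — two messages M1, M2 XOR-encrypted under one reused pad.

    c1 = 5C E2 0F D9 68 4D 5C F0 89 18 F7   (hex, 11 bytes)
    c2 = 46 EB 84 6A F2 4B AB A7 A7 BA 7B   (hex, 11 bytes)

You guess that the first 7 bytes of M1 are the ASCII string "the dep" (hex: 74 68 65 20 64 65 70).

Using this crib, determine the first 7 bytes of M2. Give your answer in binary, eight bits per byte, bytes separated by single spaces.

01101110 01100001 11101110 10010011 11111110 01100011 10000111

First, c1 ⊕ c2 = (M1 ⊕ K) ⊕ (M2 ⊕ K) = M1 ⊕ M2, so the key drops out. Then M2 = (M1 ⊕ M2) ⊕ M1 over the first 7 bytes.
byte 0: (5c xor 46) xor 74 = 1a xor 74 = 6e
byte 1: (e2 xor eb) xor 68 = 09 xor 68 = 61
byte 2: (0f xor 84) xor 65 = 8b xor 65 = ee
byte 3: (d9 xor 6a) xor 20 = b3 xor 20 = 93
byte 4: (68 xor f2) xor 64 = 9a xor 64 = fe
byte 5: (4d xor 4b) xor 65 = 06 xor 65 = 63
byte 6: (5c xor ab) xor 70 = f7 xor 70 = 87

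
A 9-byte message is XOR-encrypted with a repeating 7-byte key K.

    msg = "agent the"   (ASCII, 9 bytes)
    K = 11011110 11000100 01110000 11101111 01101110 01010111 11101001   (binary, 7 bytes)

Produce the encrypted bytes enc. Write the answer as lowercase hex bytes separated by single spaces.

The 7-byte key repeats, so the effective keystream is de c4 70 ef 6e 57 e9 de c4.
byte 0: 01100001 ⊕ 11011110 = 10111111
byte 1: 01100111 ⊕ 11000100 = 10100011
byte 2: 01100101 ⊕ 01110000 = 00010101
byte 3: 01101110 ⊕ 11101111 = 10000001
byte 4: 01110100 ⊕ 01101110 = 00011010
byte 5: 00100000 ⊕ 01010111 = 01110111
byte 6: 01110100 ⊕ 11101001 = 10011101
byte 7: 01101000 ⊕ 11011110 = 10110110
byte 8: 01100101 ⊕ 11000100 = 10100001

bf a3 15 81 1a 77 9d b6 a1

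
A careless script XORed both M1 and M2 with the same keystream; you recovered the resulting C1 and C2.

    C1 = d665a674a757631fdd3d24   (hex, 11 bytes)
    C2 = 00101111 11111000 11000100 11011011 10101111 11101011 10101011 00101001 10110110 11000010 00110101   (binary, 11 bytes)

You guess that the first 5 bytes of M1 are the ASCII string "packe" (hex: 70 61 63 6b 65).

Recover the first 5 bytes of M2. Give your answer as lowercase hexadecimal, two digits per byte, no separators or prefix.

89fc01c46d

First, C1 ⊕ C2 = (M1 ⊕ K) ⊕ (M2 ⊕ K) = M1 ⊕ M2, so the key drops out. Then M2 = (M1 ⊕ M2) ⊕ M1 over the first 5 bytes.
byte 0: (d6 ^ 2f) ^ 70 = f9 ^ 70 = 89
byte 1: (65 ^ f8) ^ 61 = 9d ^ 61 = fc
byte 2: (a6 ^ c4) ^ 63 = 62 ^ 63 = 01
byte 3: (74 ^ db) ^ 6b = af ^ 6b = c4
byte 4: (a7 ^ af) ^ 65 = 08 ^ 65 = 6d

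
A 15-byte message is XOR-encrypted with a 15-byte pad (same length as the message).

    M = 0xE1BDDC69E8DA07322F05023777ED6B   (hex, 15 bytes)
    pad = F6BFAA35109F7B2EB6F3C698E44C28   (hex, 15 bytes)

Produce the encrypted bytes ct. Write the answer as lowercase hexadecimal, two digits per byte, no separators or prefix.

XOR is its own inverse, so applying the key byte-wise gives the result directly.
e1 xor f6 = 17
bd xor bf = 02
dc xor aa = 76
69 xor 35 = 5c
e8 xor 10 = f8
da xor 9f = 45
07 xor 7b = 7c
32 xor 2e = 1c
2f xor b6 = 99
05 xor f3 = f6
02 xor c6 = c4
37 xor 98 = af
77 xor e4 = 93
ed xor 4c = a1
6b xor 28 = 43

1702765cf8457c1c99f6c4af93a143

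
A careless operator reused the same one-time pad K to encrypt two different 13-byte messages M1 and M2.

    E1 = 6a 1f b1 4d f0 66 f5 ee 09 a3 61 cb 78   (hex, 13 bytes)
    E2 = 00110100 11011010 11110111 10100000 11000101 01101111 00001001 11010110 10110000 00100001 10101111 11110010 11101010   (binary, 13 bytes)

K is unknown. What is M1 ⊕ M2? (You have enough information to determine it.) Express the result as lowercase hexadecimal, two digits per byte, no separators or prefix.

E1 ⊕ E2 = (M1 ⊕ K) ⊕ (M2 ⊕ K) = M1 ⊕ M2 — the shared key cancels under XOR.
byte 0: 106 xor  52 =  94
byte 1:  31 xor 218 = 197
byte 2: 177 xor 247 =  70
byte 3:  77 xor 160 = 237
byte 4: 240 xor 197 =  53
byte 5: 102 xor 111 =   9
byte 6: 245 xor   9 = 252
byte 7: 238 xor 214 =  56
byte 8:   9 xor 176 = 185
byte 9: 163 xor  33 = 130
byte 10:  97 xor 175 = 206
byte 11: 203 xor 242 =  57
byte 12: 120 xor 234 = 146

5ec546ed3509fc38b982ce3992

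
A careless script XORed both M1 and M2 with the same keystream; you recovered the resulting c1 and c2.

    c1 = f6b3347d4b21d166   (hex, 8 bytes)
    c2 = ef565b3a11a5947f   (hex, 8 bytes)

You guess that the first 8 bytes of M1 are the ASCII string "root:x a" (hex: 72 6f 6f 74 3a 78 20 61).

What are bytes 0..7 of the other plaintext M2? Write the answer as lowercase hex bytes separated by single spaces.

6b 8a 00 33 60 fc 65 78

First, c1 ⊕ c2 = (M1 ⊕ K) ⊕ (M2 ⊕ K) = M1 ⊕ M2, so the key drops out. Then M2 = (M1 ⊕ M2) ⊕ M1 over the first 8 bytes.
byte 0: (f6 XOR ef) XOR 72 = 19 XOR 72 = 6b
byte 1: (b3 XOR 56) XOR 6f = e5 XOR 6f = 8a
byte 2: (34 XOR 5b) XOR 6f = 6f XOR 6f = 00
byte 3: (7d XOR 3a) XOR 74 = 47 XOR 74 = 33
byte 4: (4b XOR 11) XOR 3a = 5a XOR 3a = 60
byte 5: (21 XOR a5) XOR 78 = 84 XOR 78 = fc
byte 6: (d1 XOR 94) XOR 20 = 45 XOR 20 = 65
byte 7: (66 XOR 7f) XOR 61 = 19 XOR 61 = 78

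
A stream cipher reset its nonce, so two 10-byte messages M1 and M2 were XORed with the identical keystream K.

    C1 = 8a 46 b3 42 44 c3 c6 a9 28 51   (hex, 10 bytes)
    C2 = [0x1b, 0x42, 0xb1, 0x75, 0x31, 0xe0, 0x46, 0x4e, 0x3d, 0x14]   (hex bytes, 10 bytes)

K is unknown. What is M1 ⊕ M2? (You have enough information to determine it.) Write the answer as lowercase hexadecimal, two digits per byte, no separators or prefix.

C1 ⊕ C2 = (M1 ⊕ K) ⊕ (M2 ⊕ K) = M1 ⊕ M2 — the shared key cancels under XOR.
8a ^ 1b = 91
46 ^ 42 = 04
b3 ^ b1 = 02
42 ^ 75 = 37
44 ^ 31 = 75
c3 ^ e0 = 23
c6 ^ 46 = 80
a9 ^ 4e = e7
28 ^ 3d = 15
51 ^ 14 = 45

91040237752380e71545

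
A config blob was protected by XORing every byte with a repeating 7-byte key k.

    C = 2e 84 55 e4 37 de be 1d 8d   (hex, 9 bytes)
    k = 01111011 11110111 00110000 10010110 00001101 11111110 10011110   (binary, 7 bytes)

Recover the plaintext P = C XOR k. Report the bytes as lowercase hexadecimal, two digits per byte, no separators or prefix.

The 7-byte key repeats, so the effective keystream is 7b f7 30 96 0d fe 9e 7b f7.
byte 0: 2e ⊕ 7b = 55
byte 1: 84 ⊕ f7 = 73
byte 2: 55 ⊕ 30 = 65
byte 3: e4 ⊕ 96 = 72
byte 4: 37 ⊕ 0d = 3a
byte 5: de ⊕ fe = 20
byte 6: be ⊕ 9e = 20
byte 7: 1d ⊕ 7b = 66
byte 8: 8d ⊕ f7 = 7a

557365723a2020667a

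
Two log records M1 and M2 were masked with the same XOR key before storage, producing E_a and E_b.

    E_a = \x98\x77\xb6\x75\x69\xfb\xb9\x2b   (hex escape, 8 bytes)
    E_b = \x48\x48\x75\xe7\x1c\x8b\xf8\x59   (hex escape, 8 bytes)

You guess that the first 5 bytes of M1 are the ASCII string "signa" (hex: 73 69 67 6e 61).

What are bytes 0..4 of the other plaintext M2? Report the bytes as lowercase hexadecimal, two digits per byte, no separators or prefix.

a356a4fc14

First, E_a ⊕ E_b = (M1 ⊕ K) ⊕ (M2 ⊕ K) = M1 ⊕ M2, so the key drops out. Then M2 = (M1 ⊕ M2) ⊕ M1 over the first 5 bytes.
byte 0: (98 xor 48) xor 73 = d0 xor 73 = a3
byte 1: (77 xor 48) xor 69 = 3f xor 69 = 56
byte 2: (b6 xor 75) xor 67 = c3 xor 67 = a4
byte 3: (75 xor e7) xor 6e = 92 xor 6e = fc
byte 4: (69 xor 1c) xor 61 = 75 xor 61 = 14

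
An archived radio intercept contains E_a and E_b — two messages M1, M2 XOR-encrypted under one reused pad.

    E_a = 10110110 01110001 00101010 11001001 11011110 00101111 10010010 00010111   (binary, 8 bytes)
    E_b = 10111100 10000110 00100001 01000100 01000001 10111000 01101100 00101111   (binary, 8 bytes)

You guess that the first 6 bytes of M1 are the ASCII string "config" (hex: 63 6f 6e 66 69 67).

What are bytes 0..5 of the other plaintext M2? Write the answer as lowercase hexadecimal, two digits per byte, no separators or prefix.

First, E_a ⊕ E_b = (M1 ⊕ K) ⊕ (M2 ⊕ K) = M1 ⊕ M2, so the key drops out. Then M2 = (M1 ⊕ M2) ⊕ M1 over the first 6 bytes.
byte 0: (b6 XOR bc) XOR 63 = 0a XOR 63 = 69
byte 1: (71 XOR 86) XOR 6f = f7 XOR 6f = 98
byte 2: (2a XOR 21) XOR 6e = 0b XOR 6e = 65
byte 3: (c9 XOR 44) XOR 66 = 8d XOR 66 = eb
byte 4: (de XOR 41) XOR 69 = 9f XOR 69 = f6
byte 5: (2f XOR b8) XOR 67 = 97 XOR 67 = f0

699865ebf6f0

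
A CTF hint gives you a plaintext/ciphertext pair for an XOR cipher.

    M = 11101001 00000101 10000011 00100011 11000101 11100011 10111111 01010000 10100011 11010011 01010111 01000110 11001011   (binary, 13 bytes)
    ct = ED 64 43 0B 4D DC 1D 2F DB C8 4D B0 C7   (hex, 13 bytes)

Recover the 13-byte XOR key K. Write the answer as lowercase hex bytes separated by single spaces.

Since ct = M ⊕ K, XORing both sides with M gives K = M ⊕ ct.
byte 0: e9 ⊕ ed = 04
byte 1: 05 ⊕ 64 = 61
byte 2: 83 ⊕ 43 = c0
byte 3: 23 ⊕ 0b = 28
byte 4: c5 ⊕ 4d = 88
byte 5: e3 ⊕ dc = 3f
byte 6: bf ⊕ 1d = a2
byte 7: 50 ⊕ 2f = 7f
byte 8: a3 ⊕ db = 78
byte 9: d3 ⊕ c8 = 1b
byte 10: 57 ⊕ 4d = 1a
byte 11: 46 ⊕ b0 = f6
byte 12: cb ⊕ c7 = 0c

04 61 c0 28 88 3f a2 7f 78 1b 1a f6 0c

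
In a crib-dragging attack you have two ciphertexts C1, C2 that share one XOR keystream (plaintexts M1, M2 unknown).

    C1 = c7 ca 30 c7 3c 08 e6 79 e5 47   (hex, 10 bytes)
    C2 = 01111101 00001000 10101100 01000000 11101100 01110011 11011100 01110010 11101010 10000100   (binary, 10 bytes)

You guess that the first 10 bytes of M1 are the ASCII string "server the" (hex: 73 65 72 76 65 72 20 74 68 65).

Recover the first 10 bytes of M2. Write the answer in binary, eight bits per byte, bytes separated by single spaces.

First, C1 ⊕ C2 = (M1 ⊕ K) ⊕ (M2 ⊕ K) = M1 ⊕ M2, so the key drops out. Then M2 = (M1 ⊕ M2) ⊕ M1 over the first 10 bytes.
byte 0: (c7 XOR 7d) XOR 73 = ba XOR 73 = c9
byte 1: (ca XOR 08) XOR 65 = c2 XOR 65 = a7
byte 2: (30 XOR ac) XOR 72 = 9c XOR 72 = ee
byte 3: (c7 XOR 40) XOR 76 = 87 XOR 76 = f1
byte 4: (3c XOR ec) XOR 65 = d0 XOR 65 = b5
byte 5: (08 XOR 73) XOR 72 = 7b XOR 72 = 09
byte 6: (e6 XOR dc) XOR 20 = 3a XOR 20 = 1a
byte 7: (79 XOR 72) XOR 74 = 0b XOR 74 = 7f
byte 8: (e5 XOR ea) XOR 68 = 0f XOR 68 = 67
byte 9: (47 XOR 84) XOR 65 = c3 XOR 65 = a6

11001001 10100111 11101110 11110001 10110101 00001001 00011010 01111111 01100111 10100110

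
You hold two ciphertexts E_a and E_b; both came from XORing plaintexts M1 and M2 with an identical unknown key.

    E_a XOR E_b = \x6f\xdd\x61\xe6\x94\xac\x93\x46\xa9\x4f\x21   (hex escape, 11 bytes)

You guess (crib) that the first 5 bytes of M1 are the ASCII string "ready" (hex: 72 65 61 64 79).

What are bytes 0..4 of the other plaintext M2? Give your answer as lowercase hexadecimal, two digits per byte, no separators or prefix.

Since E_a ⊕ E_b = M1 ⊕ M2, XORing with the guessed M1 bytes yields the corresponding M2 bytes: M2 = (E_a ⊕ E_b) ⊕ M1.
byte 0: 6f XOR 72 = 1d
byte 1: dd XOR 65 = b8
byte 2: 61 XOR 61 = 00
byte 3: e6 XOR 64 = 82
byte 4: 94 XOR 79 = ed

1db80082ed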